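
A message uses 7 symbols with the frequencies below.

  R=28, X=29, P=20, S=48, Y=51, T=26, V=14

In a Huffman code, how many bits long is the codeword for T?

Repeatedly merge the two smallest:
merge V(14) and P(20): 34
merge T(26) and R(28): 54
merge X(29) and 34: 63
merge S(48) and Y(51): 99
merge 54 and 63: 117
merge 99 and 117: 216
T's leaf is at depth 3, giving a 3-bit codeword.

3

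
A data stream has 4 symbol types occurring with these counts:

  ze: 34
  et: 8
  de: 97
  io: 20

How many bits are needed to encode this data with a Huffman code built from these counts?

Greedily combine the two least-frequent nodes:
combine et(8), io(20) → 28
combine 28, ze(34) → 62
combine 62, de(97) → 159
The encoded length is the sum of every internal node's weight: 28 + 62 + 159 = 249 bits.

249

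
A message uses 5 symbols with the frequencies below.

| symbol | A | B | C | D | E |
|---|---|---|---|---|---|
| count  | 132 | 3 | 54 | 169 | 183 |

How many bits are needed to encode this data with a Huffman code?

Build the Huffman tree bottom-up:
merge B(3) and C(54): 57
merge 57 and A(132): 189
merge D(169) and E(183): 352
merge 189 and 352: 541
Total encoded bits = sum of merged weights = 57 + 189 + 352 + 541 = 1139.

1139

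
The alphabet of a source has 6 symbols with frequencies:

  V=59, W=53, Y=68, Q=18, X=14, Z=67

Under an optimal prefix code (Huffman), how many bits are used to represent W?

Repeatedly merge the two smallest:
X(14) + Q(18) → 32
32 + W(53) → 85
V(59) + Z(67) → 126
Y(68) + 85 → 153
126 + 153 → 279
W's leaf is at depth 3, giving a 3-bit codeword.

3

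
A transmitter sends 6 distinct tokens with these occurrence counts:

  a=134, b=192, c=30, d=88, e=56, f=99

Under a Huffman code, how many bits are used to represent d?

3

Huffman merges, smallest pair first:
c(30) + e(56) → 86
86 + d(88) → 174
f(99) + a(134) → 233
174 + b(192) → 366
233 + 366 → 599
d sits 3 levels below the root, so its codeword is 3 bits.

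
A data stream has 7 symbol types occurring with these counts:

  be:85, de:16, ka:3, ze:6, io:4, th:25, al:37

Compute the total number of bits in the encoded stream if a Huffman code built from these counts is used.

370

Greedily combine the two least-frequent nodes:
merge ka(3) and io(4): 7
merge ze(6) and 7: 13
merge 13 and de(16): 29
merge th(25) and 29: 54
merge al(37) and 54: 91
merge be(85) and 91: 176
The encoded length is the sum of every internal node's weight: 7 + 13 + 29 + 54 + 91 + 176 = 370 bits.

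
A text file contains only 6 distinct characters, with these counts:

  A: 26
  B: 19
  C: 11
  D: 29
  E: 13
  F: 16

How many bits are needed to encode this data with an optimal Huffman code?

287

Build the Huffman tree bottom-up:
C(11) + E(13) → 24
F(16) + B(19) → 35
24 + A(26) → 50
D(29) + 35 → 64
50 + 64 → 114
Total encoded bits = sum of merged weights = 24 + 35 + 50 + 64 + 114 = 287.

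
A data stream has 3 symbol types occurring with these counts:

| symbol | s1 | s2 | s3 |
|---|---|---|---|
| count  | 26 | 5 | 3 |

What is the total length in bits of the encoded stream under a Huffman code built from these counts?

42

Merge the two smallest weights repeatedly:
merge s3(3) and s2(5): 8
merge 8 and s1(26): 34
Each symbol's bit-cost is frequency × depth; summing gives 42 bits (equivalently 8 + 34).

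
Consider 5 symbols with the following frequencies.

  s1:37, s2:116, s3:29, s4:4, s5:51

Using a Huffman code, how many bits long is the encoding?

Greedily combine the two least-frequent nodes:
merge s4(4) and s3(29): 33
merge 33 and s1(37): 70
merge s5(51) and 70: 121
merge s2(116) and 121: 237
Each symbol's bit-cost is frequency × depth; summing gives 461 bits (equivalently 33 + 70 + 121 + 237).

461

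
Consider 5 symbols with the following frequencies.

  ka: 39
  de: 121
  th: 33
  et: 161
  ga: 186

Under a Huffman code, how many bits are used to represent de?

Build the tree from the bottom:
merge th(33) and ka(39): 72
merge 72 and de(121): 193
merge et(161) and ga(186): 347
merge 193 and 347: 540
The subtree containing de is merged 2 times, so code length = 2.

2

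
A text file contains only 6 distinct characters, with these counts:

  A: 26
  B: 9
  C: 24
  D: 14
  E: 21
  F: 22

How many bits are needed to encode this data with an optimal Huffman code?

Build the Huffman tree bottom-up:
combine B(9), D(14) → 23
combine E(21), F(22) → 43
combine 23, C(24) → 47
combine A(26), 43 → 69
combine 47, 69 → 116
The encoded length is the sum of every internal node's weight: 23 + 43 + 47 + 69 + 116 = 298 bits.

298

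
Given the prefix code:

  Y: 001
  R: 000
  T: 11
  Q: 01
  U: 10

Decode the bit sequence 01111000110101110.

QTUYUUTU

Read left to right; each codeword is recognised as soon as it completes (prefix code):
  01→Q | 11→T | 10→U | 001→Y | 10→U | 10→U | 11→T | 10→U
Decoded message: QTUYUUTU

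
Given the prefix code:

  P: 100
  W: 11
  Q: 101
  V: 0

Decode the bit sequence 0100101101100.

VPQQP

Read left to right; each codeword is recognised as soon as it completes (prefix code):
  0→V | 100→P | 101→Q | 101→Q | 100→P
Decoded message: VPQQP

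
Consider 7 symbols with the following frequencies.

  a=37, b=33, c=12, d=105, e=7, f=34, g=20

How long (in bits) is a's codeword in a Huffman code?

Build the tree from the bottom:
merge e(7) and c(12): 19
merge 19 and g(20): 39
merge b(33) and f(34): 67
merge a(37) and 39: 76
merge 67 and 76: 143
merge d(105) and 143: 248
a's leaf is at depth 3, giving a 3-bit codeword.

3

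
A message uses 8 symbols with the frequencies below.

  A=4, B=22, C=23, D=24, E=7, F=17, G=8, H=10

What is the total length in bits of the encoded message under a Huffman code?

327

Build the Huffman tree bottom-up:
merge A(4) and E(7): 11
merge G(8) and H(10): 18
merge 11 and F(17): 28
merge 18 and B(22): 40
merge C(23) and D(24): 47
merge 28 and 40: 68
merge 47 and 68: 115
The encoded length is the sum of every internal node's weight: 11 + 18 + 28 + 40 + 47 + 68 + 115 = 327 bits.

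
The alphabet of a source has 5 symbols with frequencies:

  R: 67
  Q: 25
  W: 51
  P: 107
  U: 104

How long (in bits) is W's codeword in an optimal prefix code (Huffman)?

3

Huffman merges, smallest pair first:
Q(25) + W(51) → 76
R(67) + 76 → 143
U(104) + P(107) → 211
143 + 211 → 354
W sits 3 levels below the root, so its codeword is 3 bits.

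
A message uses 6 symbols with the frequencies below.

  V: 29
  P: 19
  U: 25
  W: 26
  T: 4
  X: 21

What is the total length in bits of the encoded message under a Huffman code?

315

Build the Huffman tree bottom-up:
merge T(4) and P(19): 23
merge X(21) and 23: 44
merge U(25) and W(26): 51
merge V(29) and 44: 73
merge 51 and 73: 124
Each symbol's bit-cost is frequency × depth; summing gives 315 bits (equivalently 23 + 44 + 51 + 73 + 124).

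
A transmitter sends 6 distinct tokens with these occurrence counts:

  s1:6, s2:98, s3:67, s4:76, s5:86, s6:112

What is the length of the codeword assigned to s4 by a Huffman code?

3

Repeatedly merge the two smallest:
s1(6) + s3(67) → 73
73 + s4(76) → 149
s5(86) + s2(98) → 184
s6(112) + 149 → 261
184 + 261 → 445
s4's leaf is at depth 3, giving a 3-bit codeword.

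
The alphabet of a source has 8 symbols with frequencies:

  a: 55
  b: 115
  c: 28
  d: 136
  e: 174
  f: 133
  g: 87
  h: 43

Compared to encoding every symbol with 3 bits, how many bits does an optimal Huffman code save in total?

Fixed-length: 3 bits × 771 symbols = 2313 bits.
Huffman merges:
combine c(28), h(43) → 71
combine a(55), 71 → 126
combine g(87), b(115) → 202
combine 126, f(133) → 259
combine d(136), e(174) → 310
combine 202, 259 → 461
combine 310, 461 → 771
Huffman total = 71 + 126 + 202 + 259 + 310 + 461 + 771 = 2200 bits.
Saving = 2313 − 2200 = 113 bits.

113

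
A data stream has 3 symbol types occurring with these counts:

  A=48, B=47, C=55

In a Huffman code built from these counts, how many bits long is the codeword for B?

2

Repeatedly merge the two smallest:
merge B(47) and A(48): 95
merge C(55) and 95: 150
The subtree containing B is merged 2 times, so code length = 2.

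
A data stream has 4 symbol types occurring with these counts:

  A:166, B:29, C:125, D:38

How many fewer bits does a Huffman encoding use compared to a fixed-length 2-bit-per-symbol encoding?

Fixed-length: 2 bits × 358 symbols = 716 bits.
Huffman merges:
merge B(29) and D(38): 67
merge 67 and C(125): 192
merge A(166) and 192: 358
Huffman total = 67 + 192 + 358 = 617 bits.
Saving = 716 − 617 = 99 bits.

99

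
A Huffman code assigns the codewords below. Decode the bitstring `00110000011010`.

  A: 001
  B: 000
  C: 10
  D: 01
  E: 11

ACBDCC

Read left to right; each codeword is recognised as soon as it completes (prefix code):
  001→A | 10→C | 000→B | 01→D | 10→C | 10→C
Decoded message: ACBDCC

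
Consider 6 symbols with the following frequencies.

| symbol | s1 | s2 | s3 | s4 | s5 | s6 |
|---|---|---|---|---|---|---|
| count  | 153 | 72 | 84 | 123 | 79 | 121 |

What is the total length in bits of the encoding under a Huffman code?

Greedily combine the two least-frequent nodes:
combine s2(72), s5(79) → 151
combine s3(84), s6(121) → 205
combine s4(123), 151 → 274
combine s1(153), 205 → 358
combine 274, 358 → 632
Total encoded bits = sum of merged weights = 151 + 205 + 274 + 358 + 632 = 1620.

1620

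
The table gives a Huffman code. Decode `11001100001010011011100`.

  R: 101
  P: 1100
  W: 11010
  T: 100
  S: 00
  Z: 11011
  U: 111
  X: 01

Read left to right; each codeword is recognised as soon as it completes (prefix code):
  1100→P | 1100→P | 00→S | 101→R | 00→S | 11011→Z | 100→T
Decoded message: PPSRSZT

PPSRSZT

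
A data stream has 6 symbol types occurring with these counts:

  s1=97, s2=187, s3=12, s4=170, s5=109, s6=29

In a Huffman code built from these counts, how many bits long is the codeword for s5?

Build the tree from the bottom:
combine s3(12), s6(29) → 41
combine 41, s1(97) → 138
combine s5(109), 138 → 247
combine s4(170), s2(187) → 357
combine 247, 357 → 604
The subtree containing s5 is merged 2 times, so code length = 2.

2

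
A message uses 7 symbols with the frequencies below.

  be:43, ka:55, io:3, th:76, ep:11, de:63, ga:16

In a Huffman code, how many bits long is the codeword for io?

5

Repeatedly merge the two smallest:
io(3) + ep(11) → 14
14 + ga(16) → 30
30 + be(43) → 73
ka(55) + de(63) → 118
73 + th(76) → 149
118 + 149 → 267
io sits 5 levels below the root, so its codeword is 5 bits.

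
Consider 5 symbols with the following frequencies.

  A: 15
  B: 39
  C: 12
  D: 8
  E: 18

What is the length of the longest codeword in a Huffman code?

3

Merge the two lowest-weight nodes at each step:
D(8) + C(12) → 20
A(15) + E(18) → 33
20 + 33 → 53
B(39) + 53 → 92
The first pair merged (D, C) ends up deepest, at depth 3.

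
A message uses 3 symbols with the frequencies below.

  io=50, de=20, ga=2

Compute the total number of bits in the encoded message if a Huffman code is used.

Greedily combine the two least-frequent nodes:
ga(2) + de(20) → 22
22 + io(50) → 72
Each symbol's bit-cost is frequency × depth; summing gives 94 bits (equivalently 22 + 72).

94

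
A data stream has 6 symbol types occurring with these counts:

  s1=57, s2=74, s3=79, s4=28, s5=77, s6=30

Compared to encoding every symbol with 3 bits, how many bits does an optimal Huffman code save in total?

Fixed-length: 3 bits × 345 symbols = 1035 bits.
Huffman merges:
merge s4(28) and s6(30): 58
merge s1(57) and 58: 115
merge s2(74) and s5(77): 151
merge s3(79) and 115: 194
merge 151 and 194: 345
Huffman total = 58 + 115 + 151 + 194 + 345 = 863 bits.
Saving = 1035 − 863 = 172 bits.

172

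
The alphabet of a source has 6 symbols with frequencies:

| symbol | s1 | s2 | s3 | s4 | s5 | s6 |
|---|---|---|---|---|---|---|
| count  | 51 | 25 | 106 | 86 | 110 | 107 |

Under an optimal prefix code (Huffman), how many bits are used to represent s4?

Repeatedly merge the two smallest:
combine s2(25), s1(51) → 76
combine 76, s4(86) → 162
combine s3(106), s6(107) → 213
combine s5(110), 162 → 272
combine 213, 272 → 485
The subtree containing s4 is merged 3 times, so code length = 3.

3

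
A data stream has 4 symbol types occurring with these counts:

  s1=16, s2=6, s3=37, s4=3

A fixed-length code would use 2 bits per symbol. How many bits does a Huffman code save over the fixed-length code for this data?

Fixed-length: 2 bits × 62 symbols = 124 bits.
Huffman merges:
s4(3) + s2(6) → 9
9 + s1(16) → 25
25 + s3(37) → 62
Huffman total = 9 + 25 + 62 = 96 bits.
Saving = 124 − 96 = 28 bits.

28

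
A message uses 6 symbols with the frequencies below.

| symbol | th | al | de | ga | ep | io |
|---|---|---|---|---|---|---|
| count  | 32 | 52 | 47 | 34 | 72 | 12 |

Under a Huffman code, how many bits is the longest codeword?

4

Merge the two lowest-weight nodes at each step:
merge io(12) and th(32): 44
merge ga(34) and 44: 78
merge de(47) and al(52): 99
merge ep(72) and 78: 150
merge 99 and 150: 249
The rarest symbols sit at the bottom; the longest codeword is 4 bits.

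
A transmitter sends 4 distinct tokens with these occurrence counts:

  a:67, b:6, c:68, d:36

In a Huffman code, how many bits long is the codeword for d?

Huffman merges, smallest pair first:
b(6) + d(36) → 42
42 + a(67) → 109
c(68) + 109 → 177
d's leaf is at depth 3, giving a 3-bit codeword.

3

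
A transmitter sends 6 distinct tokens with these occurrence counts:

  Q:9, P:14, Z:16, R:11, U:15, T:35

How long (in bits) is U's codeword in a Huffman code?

Huffman merges, smallest pair first:
combine Q(9), R(11) → 20
combine P(14), U(15) → 29
combine Z(16), 20 → 36
combine 29, T(35) → 64
combine 36, 64 → 100
U sits 3 levels below the root, so its codeword is 3 bits.

3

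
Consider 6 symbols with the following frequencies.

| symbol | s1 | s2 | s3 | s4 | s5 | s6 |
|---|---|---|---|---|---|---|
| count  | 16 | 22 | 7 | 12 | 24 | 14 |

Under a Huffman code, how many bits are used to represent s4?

Build the tree from the bottom:
merge s3(7) and s4(12): 19
merge s6(14) and s1(16): 30
merge 19 and s2(22): 41
merge s5(24) and 30: 54
merge 41 and 54: 95
s4 sits 3 levels below the root, so its codeword is 3 bits.

3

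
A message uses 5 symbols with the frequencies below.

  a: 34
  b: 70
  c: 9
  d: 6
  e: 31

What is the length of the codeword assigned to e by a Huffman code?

3

Huffman merges, smallest pair first:
merge d(6) and c(9): 15
merge 15 and e(31): 46
merge a(34) and 46: 80
merge b(70) and 80: 150
e's leaf is at depth 3, giving a 3-bit codeword.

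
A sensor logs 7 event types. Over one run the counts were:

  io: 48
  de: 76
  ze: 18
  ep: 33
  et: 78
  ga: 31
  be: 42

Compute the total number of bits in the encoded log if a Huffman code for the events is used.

873

Greedily combine the two least-frequent nodes:
combine ze(18), ga(31) → 49
combine ep(33), be(42) → 75
combine io(48), 49 → 97
combine 75, de(76) → 151
combine et(78), 97 → 175
combine 151, 175 → 326
Each symbol's bit-cost is frequency × depth; summing gives 873 bits (equivalently 49 + 75 + 97 + 151 + 175 + 326).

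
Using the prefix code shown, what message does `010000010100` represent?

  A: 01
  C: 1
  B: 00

ABBAAB

Read left to right; each codeword is recognised as soon as it completes (prefix code):
  01→A | 00→B | 00→B | 01→A | 01→A | 00→B
Decoded message: ABBAAB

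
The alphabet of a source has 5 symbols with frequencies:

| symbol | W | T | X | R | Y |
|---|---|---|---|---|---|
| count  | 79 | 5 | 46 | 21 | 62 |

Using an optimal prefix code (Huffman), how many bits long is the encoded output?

445

Build the Huffman tree bottom-up:
T(5) + R(21) → 26
26 + X(46) → 72
Y(62) + 72 → 134
W(79) + 134 → 213
Each symbol's bit-cost is frequency × depth; summing gives 445 bits (equivalently 26 + 72 + 134 + 213).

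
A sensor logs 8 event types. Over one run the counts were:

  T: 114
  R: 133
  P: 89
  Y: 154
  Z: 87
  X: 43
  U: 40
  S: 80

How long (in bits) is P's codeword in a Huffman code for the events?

3

Build the tree from the bottom:
U(40) + X(43) → 83
S(80) + 83 → 163
Z(87) + P(89) → 176
T(114) + R(133) → 247
Y(154) + 163 → 317
176 + 247 → 423
317 + 423 → 740
P's leaf is at depth 3, giving a 3-bit codeword.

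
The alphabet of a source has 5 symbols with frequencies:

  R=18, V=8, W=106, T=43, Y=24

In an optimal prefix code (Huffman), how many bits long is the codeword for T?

Huffman merges, smallest pair first:
combine V(8), R(18) → 26
combine Y(24), 26 → 50
combine T(43), 50 → 93
combine 93, W(106) → 199
T sits 2 levels below the root, so its codeword is 2 bits.

2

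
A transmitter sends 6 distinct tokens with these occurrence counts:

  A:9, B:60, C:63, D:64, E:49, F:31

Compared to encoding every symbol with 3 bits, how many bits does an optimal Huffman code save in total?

Fixed-length: 3 bits × 276 symbols = 828 bits.
Huffman merges:
combine A(9), F(31) → 40
combine 40, E(49) → 89
combine B(60), C(63) → 123
combine D(64), 89 → 153
combine 123, 153 → 276
Huffman total = 40 + 89 + 123 + 153 + 276 = 681 bits.
Saving = 828 − 681 = 147 bits.

147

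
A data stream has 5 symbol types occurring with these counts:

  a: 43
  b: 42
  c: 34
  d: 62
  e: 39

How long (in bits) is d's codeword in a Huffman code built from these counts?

2

Build the tree from the bottom:
merge c(34) and e(39): 73
merge b(42) and a(43): 85
merge d(62) and 73: 135
merge 85 and 135: 220
The subtree containing d is merged 2 times, so code length = 2.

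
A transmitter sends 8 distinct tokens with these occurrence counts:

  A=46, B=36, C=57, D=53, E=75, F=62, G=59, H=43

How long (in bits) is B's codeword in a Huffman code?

Repeatedly merge the two smallest:
combine B(36), H(43) → 79
combine A(46), D(53) → 99
combine C(57), G(59) → 116
combine F(62), E(75) → 137
combine 79, 99 → 178
combine 116, 137 → 253
combine 178, 253 → 431
B sits 3 levels below the root, so its codeword is 3 bits.

3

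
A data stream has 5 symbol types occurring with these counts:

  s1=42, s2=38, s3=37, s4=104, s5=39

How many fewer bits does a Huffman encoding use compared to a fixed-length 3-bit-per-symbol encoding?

Fixed-length: 3 bits × 260 symbols = 780 bits.
Huffman merges:
combine s3(37), s2(38) → 75
combine s5(39), s1(42) → 81
combine 75, 81 → 156
combine s4(104), 156 → 260
Huffman total = 75 + 81 + 156 + 260 = 572 bits.
Saving = 780 − 572 = 208 bits.

208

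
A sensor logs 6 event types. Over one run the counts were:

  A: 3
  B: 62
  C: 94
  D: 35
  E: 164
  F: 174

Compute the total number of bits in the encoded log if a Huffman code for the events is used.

1202

Greedily combine the two least-frequent nodes:
A(3) + D(35) → 38
38 + B(62) → 100
C(94) + 100 → 194
E(164) + F(174) → 338
194 + 338 → 532
Each symbol's bit-cost is frequency × depth; summing gives 1202 bits (equivalently 38 + 100 + 194 + 338 + 532).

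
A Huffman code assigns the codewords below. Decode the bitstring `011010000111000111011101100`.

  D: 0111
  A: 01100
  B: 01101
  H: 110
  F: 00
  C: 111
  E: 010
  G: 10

Read left to right; each codeword is recognised as soon as it completes (prefix code):
  01101→B | 00→F | 00→F | 111→C | 00→F | 0111→D | 0111→D | 01100→A
Decoded message: BFFCFDDA

BFFCFDDA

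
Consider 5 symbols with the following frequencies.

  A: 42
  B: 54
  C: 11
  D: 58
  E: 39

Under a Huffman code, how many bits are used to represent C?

3

Huffman merges, smallest pair first:
merge C(11) and E(39): 50
merge A(42) and 50: 92
merge B(54) and D(58): 112
merge 92 and 112: 204
C sits 3 levels below the root, so its codeword is 3 bits.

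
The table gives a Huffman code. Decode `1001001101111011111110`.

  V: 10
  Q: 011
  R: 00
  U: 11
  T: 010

Read left to right; each codeword is recognised as soon as it completes (prefix code):
  10→V | 010→T | 011→Q | 011→Q | 11→U | 011→Q | 11→U | 11→U | 10→V
Decoded message: VTQQUQUUV

VTQQUQUUV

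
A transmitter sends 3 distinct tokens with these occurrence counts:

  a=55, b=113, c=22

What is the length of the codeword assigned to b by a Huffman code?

1

Build the tree from the bottom:
c(22) + a(55) → 77
77 + b(113) → 190
b is a child of the root — depth 1, so its codeword is a single bit.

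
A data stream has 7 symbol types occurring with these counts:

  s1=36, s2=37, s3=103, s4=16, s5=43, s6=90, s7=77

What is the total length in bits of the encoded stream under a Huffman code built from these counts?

Merge the two smallest weights repeatedly:
merge s4(16) and s1(36): 52
merge s2(37) and s5(43): 80
merge 52 and s7(77): 129
merge 80 and s6(90): 170
merge s3(103) and 129: 232
merge 170 and 232: 402
The encoded length is the sum of every internal node's weight: 52 + 80 + 129 + 170 + 232 + 402 = 1065 bits.

1065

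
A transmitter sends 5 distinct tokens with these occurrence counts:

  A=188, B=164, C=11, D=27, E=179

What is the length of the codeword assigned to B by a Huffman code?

Repeatedly merge the two smallest:
merge C(11) and D(27): 38
merge 38 and B(164): 202
merge E(179) and A(188): 367
merge 202 and 367: 569
B's leaf is at depth 2, giving a 2-bit codeword.

2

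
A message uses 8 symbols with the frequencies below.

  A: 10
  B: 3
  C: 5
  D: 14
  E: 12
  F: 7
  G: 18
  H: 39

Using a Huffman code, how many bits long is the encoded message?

Build the Huffman tree bottom-up:
B(3) + C(5) → 8
F(7) + 8 → 15
A(10) + E(12) → 22
D(14) + 15 → 29
G(18) + 22 → 40
29 + H(39) → 68
40 + 68 → 108
The encoded length is the sum of every internal node's weight: 8 + 15 + 22 + 29 + 40 + 68 + 108 = 290 bits.

290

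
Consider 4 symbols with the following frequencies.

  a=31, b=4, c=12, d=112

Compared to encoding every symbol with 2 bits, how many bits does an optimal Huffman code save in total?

Fixed-length: 2 bits × 159 symbols = 318 bits.
Huffman merges:
b(4) + c(12) → 16
16 + a(31) → 47
47 + d(112) → 159
Huffman total = 16 + 47 + 159 = 222 bits.
Saving = 318 − 222 = 96 bits.

96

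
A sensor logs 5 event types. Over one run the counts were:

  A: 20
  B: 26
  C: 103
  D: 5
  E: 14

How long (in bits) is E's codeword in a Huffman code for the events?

4

Huffman merges, smallest pair first:
combine D(5), E(14) → 19
combine 19, A(20) → 39
combine B(26), 39 → 65
combine 65, C(103) → 168
The subtree containing E is merged 4 times, so code length = 4.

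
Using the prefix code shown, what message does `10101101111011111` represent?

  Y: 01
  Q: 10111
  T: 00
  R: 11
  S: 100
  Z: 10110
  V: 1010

VRYRQR

Read left to right; each codeword is recognised as soon as it completes (prefix code):
  1010→V | 11→R | 01→Y | 11→R | 10111→Q | 11→R
Decoded message: VRYRQR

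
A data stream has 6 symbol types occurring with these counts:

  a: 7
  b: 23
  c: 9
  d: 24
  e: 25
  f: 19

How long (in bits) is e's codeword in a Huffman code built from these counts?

Huffman merges, smallest pair first:
merge a(7) and c(9): 16
merge 16 and f(19): 35
merge b(23) and d(24): 47
merge e(25) and 35: 60
merge 47 and 60: 107
The subtree containing e is merged 2 times, so code length = 2.

2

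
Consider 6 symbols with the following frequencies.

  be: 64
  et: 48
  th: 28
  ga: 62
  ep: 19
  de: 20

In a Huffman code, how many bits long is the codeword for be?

Repeatedly merge the two smallest:
combine ep(19), de(20) → 39
combine th(28), 39 → 67
combine et(48), ga(62) → 110
combine be(64), 67 → 131
combine 110, 131 → 241
The subtree containing be is merged 2 times, so code length = 2.

2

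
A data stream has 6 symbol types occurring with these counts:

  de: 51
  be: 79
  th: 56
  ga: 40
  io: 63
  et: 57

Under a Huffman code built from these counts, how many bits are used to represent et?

Build the tree from the bottom:
combine ga(40), de(51) → 91
combine th(56), et(57) → 113
combine io(63), be(79) → 142
combine 91, 113 → 204
combine 142, 204 → 346
The subtree containing et is merged 3 times, so code length = 3.

3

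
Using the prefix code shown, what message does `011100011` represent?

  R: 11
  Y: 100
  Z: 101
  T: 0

Read left to right; each codeword is recognised as soon as it completes (prefix code):
  0→T | 11→R | 100→Y | 0→T | 11→R
Decoded message: TRYTR

TRYTR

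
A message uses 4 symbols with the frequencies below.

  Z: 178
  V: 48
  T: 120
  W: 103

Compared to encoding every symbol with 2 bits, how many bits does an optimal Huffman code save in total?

Fixed-length: 2 bits × 449 symbols = 898 bits.
Huffman merges:
V(48) + W(103) → 151
T(120) + 151 → 271
Z(178) + 271 → 449
Huffman total = 151 + 271 + 449 = 871 bits.
Saving = 898 − 871 = 27 bits.

27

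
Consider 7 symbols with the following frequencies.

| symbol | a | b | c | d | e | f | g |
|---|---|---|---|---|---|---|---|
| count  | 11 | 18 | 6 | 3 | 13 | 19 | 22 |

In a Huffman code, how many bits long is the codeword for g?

2

Repeatedly merge the two smallest:
combine d(3), c(6) → 9
combine 9, a(11) → 20
combine e(13), b(18) → 31
combine f(19), 20 → 39
combine g(22), 31 → 53
combine 39, 53 → 92
g's leaf is at depth 2, giving a 2-bit codeword.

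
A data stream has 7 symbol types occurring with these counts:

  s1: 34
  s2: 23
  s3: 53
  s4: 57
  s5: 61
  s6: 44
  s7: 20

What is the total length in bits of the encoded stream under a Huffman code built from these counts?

801

Build the Huffman tree bottom-up:
combine s7(20), s2(23) → 43
combine s1(34), 43 → 77
combine s6(44), s3(53) → 97
combine s4(57), s5(61) → 118
combine 77, 97 → 174
combine 118, 174 → 292
The encoded length is the sum of every internal node's weight: 43 + 77 + 97 + 118 + 174 + 292 = 801 bits.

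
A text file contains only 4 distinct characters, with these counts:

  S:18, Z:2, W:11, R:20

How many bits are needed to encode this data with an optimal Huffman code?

95

Greedily combine the two least-frequent nodes:
combine Z(2), W(11) → 13
combine 13, S(18) → 31
combine R(20), 31 → 51
Total encoded bits = sum of merged weights = 13 + 31 + 51 = 95.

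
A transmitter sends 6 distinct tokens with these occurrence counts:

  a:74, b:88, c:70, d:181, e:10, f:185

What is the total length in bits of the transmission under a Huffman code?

Merge the two smallest weights repeatedly:
combine e(10), c(70) → 80
combine a(74), 80 → 154
combine b(88), 154 → 242
combine d(181), f(185) → 366
combine 242, 366 → 608
Each symbol's bit-cost is frequency × depth; summing gives 1450 bits (equivalently 80 + 154 + 242 + 366 + 608).

1450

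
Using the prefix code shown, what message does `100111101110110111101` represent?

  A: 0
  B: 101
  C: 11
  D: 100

DCCACBBCB

Read left to right; each codeword is recognised as soon as it completes (prefix code):
  100→D | 11→C | 11→C | 0→A | 11→C | 101→B | 101→B | 11→C | 101→B
Decoded message: DCCACBBCB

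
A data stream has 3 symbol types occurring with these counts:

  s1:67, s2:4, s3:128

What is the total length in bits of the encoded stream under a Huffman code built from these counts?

270

Greedily combine the two least-frequent nodes:
combine s2(4), s1(67) → 71
combine 71, s3(128) → 199
Each symbol's bit-cost is frequency × depth; summing gives 270 bits (equivalently 71 + 199).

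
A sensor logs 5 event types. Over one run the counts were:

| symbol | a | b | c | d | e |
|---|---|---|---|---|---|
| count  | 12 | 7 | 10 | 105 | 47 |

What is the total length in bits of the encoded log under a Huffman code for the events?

303

Build the Huffman tree bottom-up:
b(7) + c(10) → 17
a(12) + 17 → 29
29 + e(47) → 76
76 + d(105) → 181
Total encoded bits = sum of merged weights = 17 + 29 + 76 + 181 = 303.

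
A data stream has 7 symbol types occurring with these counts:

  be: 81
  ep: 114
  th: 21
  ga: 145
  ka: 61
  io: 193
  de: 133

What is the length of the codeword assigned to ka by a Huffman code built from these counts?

4

Huffman merges, smallest pair first:
combine th(21), ka(61) → 82
combine be(81), 82 → 163
combine ep(114), de(133) → 247
combine ga(145), 163 → 308
combine io(193), 247 → 440
combine 308, 440 → 748
ka's leaf is at depth 4, giving a 4-bit codeword.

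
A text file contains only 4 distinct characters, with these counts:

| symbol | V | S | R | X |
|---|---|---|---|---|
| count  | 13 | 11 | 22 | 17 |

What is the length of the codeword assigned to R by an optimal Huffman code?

Build the tree from the bottom:
merge S(11) and V(13): 24
merge X(17) and R(22): 39
merge 24 and 39: 63
R's leaf is at depth 2, giving a 2-bit codeword.

2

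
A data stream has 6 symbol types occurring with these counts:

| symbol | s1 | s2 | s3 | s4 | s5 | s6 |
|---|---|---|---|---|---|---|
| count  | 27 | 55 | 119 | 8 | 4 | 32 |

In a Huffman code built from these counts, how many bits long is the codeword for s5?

5

Build the tree from the bottom:
combine s5(4), s4(8) → 12
combine 12, s1(27) → 39
combine s6(32), 39 → 71
combine s2(55), 71 → 126
combine s3(119), 126 → 245
The subtree containing s5 is merged 5 times, so code length = 5.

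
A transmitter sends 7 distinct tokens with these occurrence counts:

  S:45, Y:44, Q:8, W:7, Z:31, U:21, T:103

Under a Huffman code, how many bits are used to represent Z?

3

Build the tree from the bottom:
W(7) + Q(8) → 15
15 + U(21) → 36
Z(31) + 36 → 67
Y(44) + S(45) → 89
67 + 89 → 156
T(103) + 156 → 259
The subtree containing Z is merged 3 times, so code length = 3.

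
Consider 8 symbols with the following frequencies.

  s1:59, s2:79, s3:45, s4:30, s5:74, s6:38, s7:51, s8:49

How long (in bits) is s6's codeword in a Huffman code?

4

Huffman merges, smallest pair first:
merge s4(30) and s6(38): 68
merge s3(45) and s8(49): 94
merge s7(51) and s1(59): 110
merge 68 and s5(74): 142
merge s2(79) and 94: 173
merge 110 and 142: 252
merge 173 and 252: 425
s6 sits 4 levels below the root, so its codeword is 4 bits.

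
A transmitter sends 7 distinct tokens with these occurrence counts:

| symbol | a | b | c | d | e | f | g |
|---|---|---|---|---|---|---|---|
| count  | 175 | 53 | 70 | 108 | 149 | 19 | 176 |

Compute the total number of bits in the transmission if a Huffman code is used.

1964

Build the Huffman tree bottom-up:
combine f(19), b(53) → 72
combine c(70), 72 → 142
combine d(108), 142 → 250
combine e(149), a(175) → 324
combine g(176), 250 → 426
combine 324, 426 → 750
Total encoded bits = sum of merged weights = 72 + 142 + 250 + 324 + 426 + 750 = 1964.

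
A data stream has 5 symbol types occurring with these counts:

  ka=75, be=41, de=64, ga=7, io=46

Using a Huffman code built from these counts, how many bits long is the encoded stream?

Merge the two smallest weights repeatedly:
ga(7) + be(41) → 48
io(46) + 48 → 94
de(64) + ka(75) → 139
94 + 139 → 233
Total encoded bits = sum of merged weights = 48 + 94 + 139 + 233 = 514.

514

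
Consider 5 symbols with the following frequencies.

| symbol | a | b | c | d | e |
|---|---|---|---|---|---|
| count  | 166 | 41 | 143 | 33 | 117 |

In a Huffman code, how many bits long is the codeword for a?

2

Build the tree from the bottom:
combine d(33), b(41) → 74
combine 74, e(117) → 191
combine c(143), a(166) → 309
combine 191, 309 → 500
a's leaf is at depth 2, giving a 2-bit codeword.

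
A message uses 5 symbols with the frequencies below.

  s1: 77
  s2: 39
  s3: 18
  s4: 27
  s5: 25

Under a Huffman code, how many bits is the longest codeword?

Merge the two lowest-weight nodes at each step:
merge s3(18) and s5(25): 43
merge s4(27) and s2(39): 66
merge 43 and 66: 109
merge s1(77) and 109: 186
The first pair merged (s3, s5) ends up deepest, at depth 3.

3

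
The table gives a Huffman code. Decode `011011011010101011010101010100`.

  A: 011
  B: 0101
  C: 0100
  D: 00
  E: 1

AAABBEBBC

Read left to right; each codeword is recognised as soon as it completes (prefix code):
  011→A | 011→A | 011→A | 0101→B | 0101→B | 1→E | 0101→B | 0101→B | 0100→C
Decoded message: AAABBEBBC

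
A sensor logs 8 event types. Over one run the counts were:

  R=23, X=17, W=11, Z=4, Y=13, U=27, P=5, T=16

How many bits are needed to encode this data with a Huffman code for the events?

327

Greedily combine the two least-frequent nodes:
Z(4) + P(5) → 9
9 + W(11) → 20
Y(13) + T(16) → 29
X(17) + 20 → 37
R(23) + U(27) → 50
29 + 37 → 66
50 + 66 → 116
The encoded length is the sum of every internal node's weight: 9 + 20 + 29 + 37 + 50 + 66 + 116 = 327 bits.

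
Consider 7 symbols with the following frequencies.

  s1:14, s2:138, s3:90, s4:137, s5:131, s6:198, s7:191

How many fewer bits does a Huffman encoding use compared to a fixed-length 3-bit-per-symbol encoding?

285

Fixed-length: 3 bits × 899 symbols = 2697 bits.
Huffman merges:
merge s1(14) and s3(90): 104
merge 104 and s5(131): 235
merge s4(137) and s2(138): 275
merge s7(191) and s6(198): 389
merge 235 and 275: 510
merge 389 and 510: 899
Huffman total = 104 + 235 + 275 + 389 + 510 + 899 = 2412 bits.
Saving = 2697 − 2412 = 285 bits.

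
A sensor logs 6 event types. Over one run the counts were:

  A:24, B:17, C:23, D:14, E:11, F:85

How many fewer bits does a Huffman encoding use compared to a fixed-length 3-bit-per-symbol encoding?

145

Fixed-length: 3 bits × 174 symbols = 522 bits.
Huffman merges:
combine E(11), D(14) → 25
combine B(17), C(23) → 40
combine A(24), 25 → 49
combine 40, 49 → 89
combine F(85), 89 → 174
Huffman total = 25 + 40 + 49 + 89 + 174 = 377 bits.
Saving = 522 − 377 = 145 bits.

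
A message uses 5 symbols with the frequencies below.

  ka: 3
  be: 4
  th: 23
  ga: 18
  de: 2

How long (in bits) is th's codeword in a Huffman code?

Build the tree from the bottom:
de(2) + ka(3) → 5
be(4) + 5 → 9
9 + ga(18) → 27
th(23) + 27 → 50
th is merged only at the final step, so code length = 1.

1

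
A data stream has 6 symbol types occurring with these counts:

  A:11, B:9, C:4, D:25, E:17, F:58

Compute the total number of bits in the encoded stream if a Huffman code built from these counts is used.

268

Greedily combine the two least-frequent nodes:
C(4) + B(9) → 13
A(11) + 13 → 24
E(17) + 24 → 41
D(25) + 41 → 66
F(58) + 66 → 124
The encoded length is the sum of every internal node's weight: 13 + 24 + 41 + 66 + 124 = 268 bits.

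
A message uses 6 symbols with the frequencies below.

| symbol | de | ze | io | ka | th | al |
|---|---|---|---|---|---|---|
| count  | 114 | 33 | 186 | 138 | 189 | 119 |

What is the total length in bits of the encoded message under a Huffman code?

1962

Merge the two smallest weights repeatedly:
ze(33) + de(114) → 147
al(119) + ka(138) → 257
147 + io(186) → 333
th(189) + 257 → 446
333 + 446 → 779
The encoded length is the sum of every internal node's weight: 147 + 257 + 333 + 446 + 779 = 1962 bits.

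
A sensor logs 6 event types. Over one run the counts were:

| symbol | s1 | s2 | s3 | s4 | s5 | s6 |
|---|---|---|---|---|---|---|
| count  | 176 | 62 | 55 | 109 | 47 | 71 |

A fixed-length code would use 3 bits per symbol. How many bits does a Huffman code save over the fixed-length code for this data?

285

Fixed-length: 3 bits × 520 symbols = 1560 bits.
Huffman merges:
s5(47) + s3(55) → 102
s2(62) + s6(71) → 133
102 + s4(109) → 211
133 + s1(176) → 309
211 + 309 → 520
Huffman total = 102 + 133 + 211 + 309 + 520 = 1275 bits.
Saving = 1560 − 1275 = 285 bits.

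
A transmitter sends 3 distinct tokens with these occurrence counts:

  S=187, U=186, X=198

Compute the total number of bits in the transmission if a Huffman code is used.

944

Build the Huffman tree bottom-up:
combine U(186), S(187) → 373
combine X(198), 373 → 571
Each symbol's bit-cost is frequency × depth; summing gives 944 bits (equivalently 373 + 571).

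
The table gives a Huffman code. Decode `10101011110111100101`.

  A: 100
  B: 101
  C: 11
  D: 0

BDBCBCAB

Read left to right; each codeword is recognised as soon as it completes (prefix code):
  101→B | 0→D | 101→B | 11→C | 101→B | 11→C | 100→A | 101→B
Decoded message: BDBCBCAB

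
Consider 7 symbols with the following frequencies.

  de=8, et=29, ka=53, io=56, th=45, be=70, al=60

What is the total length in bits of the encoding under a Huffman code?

870

Greedily combine the two least-frequent nodes:
merge de(8) and et(29): 37
merge 37 and th(45): 82
merge ka(53) and io(56): 109
merge al(60) and be(70): 130
merge 82 and 109: 191
merge 130 and 191: 321
Total encoded bits = sum of merged weights = 37 + 82 + 109 + 130 + 191 + 321 = 870.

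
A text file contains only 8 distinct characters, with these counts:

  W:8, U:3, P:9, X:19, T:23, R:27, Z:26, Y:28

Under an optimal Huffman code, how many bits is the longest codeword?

Merge the two lowest-weight nodes at each step:
combine U(3), W(8) → 11
combine P(9), 11 → 20
combine X(19), 20 → 39
combine T(23), Z(26) → 49
combine R(27), Y(28) → 55
combine 39, 49 → 88
combine 55, 88 → 143
The rarest symbols sit at the bottom; the longest codeword is 5 bits.

5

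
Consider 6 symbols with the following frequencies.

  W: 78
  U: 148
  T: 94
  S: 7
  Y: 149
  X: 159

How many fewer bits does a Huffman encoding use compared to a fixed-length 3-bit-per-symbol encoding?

Fixed-length: 3 bits × 635 symbols = 1905 bits.
Huffman merges:
merge S(7) and W(78): 85
merge 85 and T(94): 179
merge U(148) and Y(149): 297
merge X(159) and 179: 338
merge 297 and 338: 635
Huffman total = 85 + 179 + 297 + 338 + 635 = 1534 bits.
Saving = 1905 − 1534 = 371 bits.

371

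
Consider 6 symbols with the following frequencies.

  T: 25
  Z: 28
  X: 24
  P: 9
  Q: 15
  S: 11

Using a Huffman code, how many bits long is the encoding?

279

Greedily combine the two least-frequent nodes:
merge P(9) and S(11): 20
merge Q(15) and 20: 35
merge X(24) and T(25): 49
merge Z(28) and 35: 63
merge 49 and 63: 112
Total encoded bits = sum of merged weights = 20 + 35 + 49 + 63 + 112 = 279.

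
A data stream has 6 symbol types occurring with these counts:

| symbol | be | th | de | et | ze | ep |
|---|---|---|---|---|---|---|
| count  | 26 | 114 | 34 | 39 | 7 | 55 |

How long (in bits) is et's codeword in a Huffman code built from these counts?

Build the tree from the bottom:
ze(7) + be(26) → 33
33 + de(34) → 67
et(39) + ep(55) → 94
67 + 94 → 161
th(114) + 161 → 275
et sits 3 levels below the root, so its codeword is 3 bits.

3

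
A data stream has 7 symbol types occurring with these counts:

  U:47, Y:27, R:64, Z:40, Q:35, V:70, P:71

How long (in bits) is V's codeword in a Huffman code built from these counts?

2

Repeatedly merge the two smallest:
Y(27) + Q(35) → 62
Z(40) + U(47) → 87
62 + R(64) → 126
V(70) + P(71) → 141
87 + 126 → 213
141 + 213 → 354
The subtree containing V is merged 2 times, so code length = 2.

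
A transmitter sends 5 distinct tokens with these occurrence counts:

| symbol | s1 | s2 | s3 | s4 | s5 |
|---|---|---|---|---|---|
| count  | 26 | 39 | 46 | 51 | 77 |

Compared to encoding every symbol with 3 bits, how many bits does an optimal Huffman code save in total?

Fixed-length: 3 bits × 239 symbols = 717 bits.
Huffman merges:
merge s1(26) and s2(39): 65
merge s3(46) and s4(51): 97
merge 65 and s5(77): 142
merge 97 and 142: 239
Huffman total = 65 + 97 + 142 + 239 = 543 bits.
Saving = 717 − 543 = 174 bits.

174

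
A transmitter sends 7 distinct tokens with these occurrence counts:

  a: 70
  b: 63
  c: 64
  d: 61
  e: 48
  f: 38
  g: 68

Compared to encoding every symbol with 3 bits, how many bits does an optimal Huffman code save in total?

Fixed-length: 3 bits × 412 symbols = 1236 bits.
Huffman merges:
f(38) + e(48) → 86
d(61) + b(63) → 124
c(64) + g(68) → 132
a(70) + 86 → 156
124 + 132 → 256
156 + 256 → 412
Huffman total = 86 + 124 + 132 + 156 + 256 + 412 = 1166 bits.
Saving = 1236 − 1166 = 70 bits.

70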